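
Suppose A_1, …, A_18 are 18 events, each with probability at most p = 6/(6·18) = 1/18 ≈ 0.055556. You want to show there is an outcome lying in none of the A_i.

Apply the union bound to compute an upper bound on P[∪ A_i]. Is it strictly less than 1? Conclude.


Union bound: P[∪_{i=1}^{18} A_i] ≤ Σ_i P[A_i] ≤ 18·p = 18·(1/18) = 1.
Numerically: 1 ≈ 1.000000.
Is 1 < 1? NO.
Since the bound 1 is ≥ 1, the union bound is uninformative here; it does NOT by itself certify existence.

18·p = 1 ≈ 1.000000; existence NOT certified by the union bound.


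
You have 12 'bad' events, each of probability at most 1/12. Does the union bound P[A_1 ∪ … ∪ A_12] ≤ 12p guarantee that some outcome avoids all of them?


Union bound: P[∪_{i=1}^{12} A_i] ≤ Σ_i P[A_i] ≤ 12·p = 12·(1/12) = 1.
Numerically: 1 ≈ 1.0000000.
Is 1 < 1? NO.
Since the bound 1 is ≥ 1, the union bound is uninformative here; it does NOT by itself certify existence.

12·p = 1 ≈ 1.0000000; existence NOT certified by the union bound.


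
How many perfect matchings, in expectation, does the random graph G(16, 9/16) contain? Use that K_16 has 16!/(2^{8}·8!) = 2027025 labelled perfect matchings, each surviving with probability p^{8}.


K_16 has 16!/(2^{8}·8!) = 2027025 labelled perfect matchings.
For each such perfect matching H, let X_H = 1 if all 8 edges of H are present in G. Then P[X_H = 1] = p^{8} = (9/16)^{8} = 43046721/4294967296.
By linearity: E[X] = Σ_H E[X_H] = 2027025 · p^{8} = 2027025 · 43046721/4294967296 = 87256779635025/4294967296.
Numerically: E[X] ≈ 2.03e+04.

E[X] = 2027025 · (9/16)^{8} = 87256779635025/4294967296 ≈ 2.03e+04.


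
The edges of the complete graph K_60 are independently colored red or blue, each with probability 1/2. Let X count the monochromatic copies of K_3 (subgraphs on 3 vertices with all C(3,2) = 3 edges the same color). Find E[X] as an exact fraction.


Let X = Σ_S X_S over the C(60, 3) = 34220 subsets S of size 3, where X_S = 1 if the K_3 on S is monochromatic.
For a fixed S, the K_3 on S has C(3, 2) = 3 edges. P[all 3 edges red] = (1/2)^3, and likewise for blue, so P[monochromatic] = 2·(1/2)^3 = 2^{1 − 3} = 1/4.
Summing: E[X] = C(60, 3) · 2^{1 − 3} = 34220 · 1/4 = 8555.
Numerically: E[X] ≈ 8555.00000.

E[X] = C(60,3)·2^(1−C(3,2)) = 8555 ≈ 8555.00000.


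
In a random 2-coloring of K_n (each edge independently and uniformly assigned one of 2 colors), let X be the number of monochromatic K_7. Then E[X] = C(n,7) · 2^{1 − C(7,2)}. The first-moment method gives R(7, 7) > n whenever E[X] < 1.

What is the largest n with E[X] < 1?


We need C(n, 7) · 2^{1 − 21} < 1, i.e. C(n, 7) < 2^{21 − 1} = 1048576.
Check values of n near the boundary:
  n = 26: C(26, 7) = 657800; 657800 < 1048576? YES
  n = 27: C(27, 7) = 888030; 888030 < 1048576? YES
  n = 28: C(28, 7) = 1184040; 1184040 < 1048576? NO
  n = 29: C(29, 7) = 1560780; 1560780 < 1048576? NO
The largest n with C(n, 7) < 1048576 is n = 27 (where E[X] = 444015/524288 ≈ 0.84689). Hence R(7, 7) > 27, i.e. R(7, 7) ≥ 28.

Largest n = 27; hence R(7, 7) > 27.


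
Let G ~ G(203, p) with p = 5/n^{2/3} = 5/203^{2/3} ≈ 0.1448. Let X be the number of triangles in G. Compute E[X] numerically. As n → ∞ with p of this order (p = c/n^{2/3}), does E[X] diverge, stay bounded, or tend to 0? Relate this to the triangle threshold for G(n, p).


Number of potential triangles: C(203, 3) = 1373701.
Each occurs with probability p³ ≈ (0.1448)³ ≈ 3.033318e-03.
By linearity: E[X] = C(203, 3)·p³ ≈ 1373701 · 3.033318e-03 ≈ 4166.8719.
Since α = 2/3 < 1, p = c/n^{2/3} ≫ 1/n is above the triangle threshold p ~ 1/n. Asymptotically E[X] ~ (c³/6)·n^{3(1−α)} = (5³/6)·n^{1} → ∞; triangles are abundant w.h.p.

E[X] ≈ 4166.8719; in regime p = Θ(1/n^{2/3}) E[X] diverges (above the triangle threshold p ~ 1/n).


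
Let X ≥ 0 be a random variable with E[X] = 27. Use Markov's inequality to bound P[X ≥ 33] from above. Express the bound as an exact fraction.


μ = E[X] = 27, a = 33.
Markov: P[X ≥ 33] ≤ μ/a = (27)/33 = 9/11.
Numerically: ≈ 0.818182.
(Since a = 33 > μ = 27.000000, the bound 9/11 is < 1 and informative.)

P[X ≥ 33] ≤ 9/11 ≈ 0.818182.


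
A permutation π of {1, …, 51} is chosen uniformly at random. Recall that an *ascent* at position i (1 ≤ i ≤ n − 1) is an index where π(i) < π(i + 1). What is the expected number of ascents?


Write X = Σ X_I over i = 1, …, 50, with X_I the indicator of one ascent.
There are 50 indicators.
For each fixed i, the pair (π(i), π(i+1)) is a uniformly random ordered pair of distinct values from {1, …, 51}; by symmetry P[π(i) < π(i+1)] = 1/2.
By linearity: E[X] = 50 · (1/2) = (51 − 1) · (1/2) = 25 ≈ 25.0000.

E[X] = 25 = 25.0000.


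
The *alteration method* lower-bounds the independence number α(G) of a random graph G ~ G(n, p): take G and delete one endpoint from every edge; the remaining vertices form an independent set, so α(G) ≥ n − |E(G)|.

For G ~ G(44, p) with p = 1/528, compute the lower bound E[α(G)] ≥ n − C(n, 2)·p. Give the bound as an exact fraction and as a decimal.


E[|E(G)|] = C(44, 2)·p = 946 · (1/528) = 43/24.
E[α(G)] ≥ n − E[|E(G)|] = 44 − 43/24 = 1013/24.
Numerically: ≈ 42.2083.
(This is only a lower bound; the true E[α(G)] may be larger.)

E[α(G)] ≥ 1013/24 ≈ 42.2083.


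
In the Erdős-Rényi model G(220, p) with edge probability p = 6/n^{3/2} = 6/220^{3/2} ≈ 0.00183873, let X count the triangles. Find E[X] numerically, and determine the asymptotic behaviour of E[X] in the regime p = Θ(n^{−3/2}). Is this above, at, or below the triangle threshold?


Number of potential triangles: C(220, 3) = 1750540.
Each occurs with probability p³ ≈ (0.00183873)³ ≈ 6.21658230e-09.
By linearity: E[X] = C(220, 3)·p³ ≈ 1750540 · 6.21658230e-09 ≈ 0.010882.
Since α = 3/2 > 1, p = c/n^{3/2} = o(1/n) is below the triangle threshold p ~ 1/n. Asymptotically E[X] ~ (c³/6)·n^{3(1−α)} = (6³/6)·n^{-1.5} → 0, so by Markov's inequality G has no triangles w.h.p.

E[X] ≈ 0.010882; in regime p = Θ(1/n^{3/2}) E[X] tends to 0 (below the triangle threshold p ~ 1/n).


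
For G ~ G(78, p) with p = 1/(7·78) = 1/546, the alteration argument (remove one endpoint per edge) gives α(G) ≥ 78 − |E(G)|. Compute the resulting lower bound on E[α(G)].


E[|E(G)|] = C(78, 2)·p = 3003 · (1/546) = 11/2.
E[α(G)] ≥ n − E[|E(G)|] = 78 − 11/2 = 145/2.
Numerically: ≈ 72.500.
(This is only a lower bound; the true E[α(G)] may be larger.)

E[α(G)] ≥ 145/2 ≈ 72.500.


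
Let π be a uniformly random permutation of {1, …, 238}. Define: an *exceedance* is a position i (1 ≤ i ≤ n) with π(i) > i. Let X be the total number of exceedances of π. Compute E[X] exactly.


Write X = Σ_{i=1}^{238} X_i, where X_i = 1_{π(i) > i}.
For each fixed i, π(i) is uniform over {1, …, 238} (marginal of a uniform permutation), so P[π(i) > i] = (n − i)/n. Summing: Σ_{i=1}^{238} (n − i)/n = (0 + 1 + … + 237)/238 = 238(238 − 1)/(2·238) = (238 − 1)/2.
Hence E[X] = Σ_{i=1}^{238} (238 − i)/238 = 237/2 ≈ 118.500000.

E[X] = 237/2 = 118.500000.


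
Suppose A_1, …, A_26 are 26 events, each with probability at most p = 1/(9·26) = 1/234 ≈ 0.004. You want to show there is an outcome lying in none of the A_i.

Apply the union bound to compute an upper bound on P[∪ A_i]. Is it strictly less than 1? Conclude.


Union bound: P[∪_{i=1}^{26} A_i] ≤ Σ_i P[A_i] ≤ 26·p = 26·(1/234) = 1/9.
Numerically: 1/9 ≈ 0.111.
Is 1/9 < 1? YES.
Since P[∪ A_i] ≤ 1/9 < 1, the complement has P[∩ A_i^c] ≥ 1 − 1/9 = 8/9 > 0, so some outcome avoids every A_i.

26·p = 1/9 ≈ 0.111; existence CERTIFIED by the union bound.


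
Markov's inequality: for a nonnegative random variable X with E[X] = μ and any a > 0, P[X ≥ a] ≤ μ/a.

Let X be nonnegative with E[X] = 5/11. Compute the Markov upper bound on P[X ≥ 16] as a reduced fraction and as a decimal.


μ = E[X] = 5/11, a = 16.
Markov: P[X ≥ 16] ≤ μ/a = (5/11)/16 = 5/176.
Numerically: ≈ 0.0284.
(Since a = 16 > μ = 0.4545, the bound 5/176 is < 1 and informative.)

P[X ≥ 16] ≤ 5/176 ≈ 0.0284.


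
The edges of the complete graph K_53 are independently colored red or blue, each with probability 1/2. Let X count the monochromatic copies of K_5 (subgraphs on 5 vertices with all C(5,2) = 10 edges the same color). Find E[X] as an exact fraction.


Let X = Σ_S X_S over the C(53, 5) = 2869685 subsets S of size 5, where X_S = 1 if the K_5 on S is monochromatic.
For a fixed S, the K_5 on S has C(5, 2) = 10 edges. P[all 10 edges red] = (1/2)^10, and likewise for blue, so P[monochromatic] = 2·(1/2)^10 = 2^{1 − 10} = 1/512.
By linearity of expectation: E[X] = C(53, 5) · 2^{1 − 10} = 2869685 · 1/512 = 2869685/512.
Numerically: E[X] ≈ 5604.853516.

E[X] = C(53,5)·2^(1−C(5,2)) = 2869685/512 ≈ 5604.853516.


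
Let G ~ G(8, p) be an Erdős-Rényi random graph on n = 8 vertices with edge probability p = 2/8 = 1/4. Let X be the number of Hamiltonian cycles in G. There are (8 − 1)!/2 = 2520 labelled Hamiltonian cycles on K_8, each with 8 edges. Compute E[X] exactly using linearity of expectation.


K_8 has (8 − 1)!/2 = 2520 labelled Hamiltonian cycles.
For each such Hamiltonian cycle H, let X_H = 1 if all 8 edges of H are present in G. Then P[X_H = 1] = p^{8} = (1/4)^{8} = 1/65536.
By linearity: E[X] = Σ_H E[X_H] = 2520 · p^{8} = 2520 · 1/65536 = 315/8192.
Numerically: E[X] ≈ 0.03845.

E[X] = 2520 · (1/4)^{8} = 315/8192 ≈ 0.03845.


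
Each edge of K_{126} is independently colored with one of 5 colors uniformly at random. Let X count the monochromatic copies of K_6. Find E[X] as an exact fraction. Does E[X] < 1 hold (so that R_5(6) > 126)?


E[X] = C(126, 6) · 5^{1 − 15} = 4925156775 · 5^{−14} = 4925156775/6103515625.
As a reduced fraction: E[X] = 197006271/244140625 ≈ 0.8069.
Is E[X] < 1? YES.
Since E[X] < 1, there exists a 5-coloring of K_{126} with no monochromatic K_6; hence R_5(6) > 126.

E[X] = 197006271/244140625 ≈ 0.8069; E[X] < 1, so R_5(6) > 126.


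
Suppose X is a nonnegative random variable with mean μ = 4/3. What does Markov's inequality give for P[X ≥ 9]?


μ = E[X] = 4/3, a = 9.
Markov: P[X ≥ 9] ≤ μ/a = (4/3)/9 = 4/27.
Numerically: ≈ 0.148.
(Since a = 9 > μ = 1.333, the bound 4/27 is < 1 and informative.)

P[X ≥ 9] ≤ 4/27 ≈ 0.148.


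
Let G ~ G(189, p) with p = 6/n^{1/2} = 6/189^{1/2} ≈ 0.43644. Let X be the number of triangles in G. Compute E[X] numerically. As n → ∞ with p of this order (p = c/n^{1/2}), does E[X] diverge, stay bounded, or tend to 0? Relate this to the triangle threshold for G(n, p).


Number of potential triangles: C(189, 3) = 1107414.
Each occurs with probability p³ ≈ (0.43644)³ ≈ 8.3130625e-02.
By linearity: E[X] = C(189, 3)·p³ ≈ 1107414 · 8.3130625e-02 ≈ 92060.01779.
Since α = 1/2 < 1, p = c/n^{1/2} ≫ 1/n is above the triangle threshold p ~ 1/n. Asymptotically E[X] ~ (c³/6)·n^{3(1−α)} = (6³/6)·n^{1.5} → ∞; triangles are abundant w.h.p.

E[X] ≈ 92060.01779; in regime p = Θ(1/n^{1/2}) E[X] diverges (above the triangle threshold p ~ 1/n).


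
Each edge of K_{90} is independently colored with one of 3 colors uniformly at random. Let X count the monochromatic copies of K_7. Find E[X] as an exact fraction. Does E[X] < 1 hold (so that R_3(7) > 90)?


E[X] = C(90, 7) · 3^{1 − 21} = 7471375560 · 3^{−20} = 7471375560/3486784401.
As a reduced fraction: E[X] = 830152840/387420489 ≈ 2.143.
Is E[X] < 1? NO.
Since E[X] ≥ 1, the first-moment bound is inconclusive at n = 90; it does NOT by itself certify R_3(7) > 90.

E[X] = 830152840/387420489 ≈ 2.143; E[X] ≥ 1; first-moment method inconclusive here.


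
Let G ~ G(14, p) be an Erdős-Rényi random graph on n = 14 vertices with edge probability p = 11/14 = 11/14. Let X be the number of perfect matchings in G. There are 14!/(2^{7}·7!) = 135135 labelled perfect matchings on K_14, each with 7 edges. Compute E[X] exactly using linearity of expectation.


K_14 has 14!/(2^{7}·7!) = 135135 labelled perfect matchings.
For each such perfect matching H, let X_H = 1 if all 7 edges of H are present in G. Then P[X_H = 1] = p^{7} = (11/14)^{7} = 19487171/105413504.
Summing the indicators: E[X] = Σ_H E[X_H] = 135135 · p^{7} = 135135 · 19487171/105413504 = 376199836155/15059072.
Numerically: E[X] ≈ 24981.6.

E[X] = 135135 · (11/14)^{7} = 376199836155/15059072 ≈ 24981.6.


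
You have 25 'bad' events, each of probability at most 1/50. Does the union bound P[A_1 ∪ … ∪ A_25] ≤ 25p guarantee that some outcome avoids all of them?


Union bound: P[∪_{i=1}^{25} A_i] ≤ Σ_i P[A_i] ≤ 25·p = 25·(1/50) = 1/2.
Numerically: 1/2 ≈ 0.500.
Is 1/2 < 1? YES.
Since P[∪ A_i] ≤ 1/2 < 1, the complement has P[∩ A_i^c] ≥ 1 − 1/2 = 1/2 > 0, so some outcome avoids every A_i.

25·p = 1/2 ≈ 0.500; existence CERTIFIED by the union bound.


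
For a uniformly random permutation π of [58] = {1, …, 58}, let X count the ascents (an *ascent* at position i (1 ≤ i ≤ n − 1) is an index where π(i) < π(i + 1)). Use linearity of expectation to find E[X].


Write X = Σ X_I over i = 1, …, 57, with X_I the indicator of one ascent.
There are 57 indicators.
For each fixed i, the pair (π(i), π(i+1)) is a uniformly random ordered pair of distinct values from {1, …, 58}; by symmetry P[π(i) < π(i+1)] = 1/2.
By linearity: E[X] = 57 · (1/2) = (58 − 1) · (1/2) = 57/2 ≈ 28.500.

E[X] = 57/2 = 28.500.


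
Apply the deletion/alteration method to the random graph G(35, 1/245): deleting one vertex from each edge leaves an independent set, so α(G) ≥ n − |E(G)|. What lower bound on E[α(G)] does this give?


E[|E(G)|] = C(35, 2)·p = 595 · (1/245) = 17/7.
E[α(G)] ≥ n − E[|E(G)|] = 35 − 17/7 = 228/7.
Numerically: ≈ 32.571429.
(This is only a lower bound; the true E[α(G)] may be larger.)

E[α(G)] ≥ 228/7 ≈ 32.571429.


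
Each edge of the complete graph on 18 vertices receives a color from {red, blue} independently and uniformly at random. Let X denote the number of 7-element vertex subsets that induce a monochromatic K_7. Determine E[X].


Let X = Σ_S X_S over the C(18, 7) = 31824 subsets S of size 7, where X_S = 1 if the K_7 on S is monochromatic.
For a fixed S, the K_7 on S has C(7, 2) = 21 edges. P[all 21 edges red] = (1/2)^21, and likewise for blue, so P[monochromatic] = 2·(1/2)^21 = 2^{1 − 21} = 1/1048576.
By linearity of expectation: E[X] = C(18, 7) · 2^{1 − 21} = 31824 · 1/1048576 = 1989/65536.
Numerically: E[X] ≈ 0.0303.

E[X] = C(18,7)·2^(1−C(7,2)) = 1989/65536 ≈ 0.0303.


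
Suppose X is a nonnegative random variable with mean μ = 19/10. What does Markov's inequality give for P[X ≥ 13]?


μ = E[X] = 19/10, a = 13.
Markov: P[X ≥ 13] ≤ μ/a = (19/10)/13 = 19/130.
Numerically: ≈ 0.1462.
(Since a = 13 > μ = 1.9000, the bound 19/130 is < 1 and informative.)

P[X ≥ 13] ≤ 19/130 ≈ 0.1462.


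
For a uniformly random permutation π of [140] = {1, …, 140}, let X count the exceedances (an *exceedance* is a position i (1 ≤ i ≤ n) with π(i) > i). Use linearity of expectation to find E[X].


Write X = Σ_{i=1}^{140} X_i, where X_i = 1_{π(i) > i}.
For each fixed i, π(i) is uniform over {1, …, 140} (marginal of a uniform permutation), so P[π(i) > i] = (n − i)/n. Summing: Σ_{i=1}^{140} (n − i)/n = (0 + 1 + … + 139)/140 = 140(140 − 1)/(2·140) = (140 − 1)/2.
Hence E[X] = Σ_{i=1}^{140} (140 − i)/140 = 139/2 ≈ 69.500000.

E[X] = 139/2 = 69.500000.


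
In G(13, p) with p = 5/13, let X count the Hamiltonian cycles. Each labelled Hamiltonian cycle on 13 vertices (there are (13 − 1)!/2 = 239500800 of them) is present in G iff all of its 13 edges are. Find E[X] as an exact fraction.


K_13 has (13 − 1)!/2 = 239500800 labelled Hamiltonian cycles.
For each such Hamiltonian cycle H, let X_H = 1 if all 13 edges of H are present in G. Then P[X_H = 1] = p^{13} = (5/13)^{13} = 1220703125/302875106592253.
Summing the indicators: E[X] = Σ_H E[X_H] = 239500800 · p^{13} = 239500800 · 1220703125/302875106592253 = 292359375000000000/302875106592253.
Numerically: E[X] ≈ 965.28.

E[X] = 239500800 · (5/13)^{13} = 292359375000000000/302875106592253 ≈ 965.28.


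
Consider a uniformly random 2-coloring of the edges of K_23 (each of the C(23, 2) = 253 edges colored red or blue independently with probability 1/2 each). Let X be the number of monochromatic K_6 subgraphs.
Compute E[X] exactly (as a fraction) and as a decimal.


Let X = Σ_S X_S over the C(23, 6) = 100947 subsets S of size 6, where X_S = 1 if the K_6 on S is monochromatic.
For a fixed S, the K_6 on S has C(6, 2) = 15 edges. P[all 15 edges red] = (1/2)^15, and likewise for blue, so P[monochromatic] = 2·(1/2)^15 = 2^{1 − 15} = 1/16384.
Summing: E[X] = C(23, 6) · 2^{1 − 15} = 100947 · 1/16384 = 100947/16384.
Numerically: E[X] ≈ 6.161.

E[X] = C(23,6)·2^(1−C(6,2)) = 100947/16384 ≈ 6.161.


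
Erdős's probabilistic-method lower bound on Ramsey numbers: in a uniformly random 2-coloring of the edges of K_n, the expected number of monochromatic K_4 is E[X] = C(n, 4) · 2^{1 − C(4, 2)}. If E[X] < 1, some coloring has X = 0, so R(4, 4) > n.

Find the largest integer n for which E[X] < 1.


We need C(n, 4) · 2^{1 − 6} < 1, i.e. C(n, 4) < 2^{6 − 1} = 32.
Check values of n near the boundary:
  n = 4: C(4, 4) = 1; 1 < 32? YES
  n = 5: C(5, 4) = 5; 5 < 32? YES
  n = 6: C(6, 4) = 15; 15 < 32? YES
  n = 7: C(7, 4) = 35; 35 < 32? NO
  n = 8: C(8, 4) = 70; 70 < 32? NO
  n = 9: C(9, 4) = 126; 126 < 32? NO
The largest n with C(n, 4) < 32 is n = 6 (where E[X] = 15/32 ≈ 0.469). Hence R(4, 4) > 6, i.e. R(4, 4) ≥ 7.

Largest n = 6; hence R(4, 4) > 6.


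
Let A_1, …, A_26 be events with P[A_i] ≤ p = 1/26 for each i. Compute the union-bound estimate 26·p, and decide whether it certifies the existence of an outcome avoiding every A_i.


Union bound: P[∪_{i=1}^{26} A_i] ≤ Σ_i P[A_i] ≤ 26·p = 26·(1/26) = 1.
Numerically: 1 ≈ 1.0000.
Is 1 < 1? NO.
Since the bound 1 is ≥ 1, the union bound is uninformative here; it does NOT by itself certify existence.

26·p = 1 ≈ 1.0000; existence NOT certified by the union bound.


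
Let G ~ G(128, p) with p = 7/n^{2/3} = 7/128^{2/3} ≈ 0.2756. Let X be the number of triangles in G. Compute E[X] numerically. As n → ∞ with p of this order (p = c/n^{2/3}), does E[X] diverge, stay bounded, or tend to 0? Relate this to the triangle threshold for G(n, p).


Number of potential triangles: C(128, 3) = 341376.
Each occurs with probability p³ ≈ (0.2756)³ ≈ 2.093506e-02.
By linearity: E[X] = C(128, 3)·p³ ≈ 341376 · 2.093506e-02 ≈ 7146.7266.
Since α = 2/3 < 1, p = c/n^{2/3} ≫ 1/n is above the triangle threshold p ~ 1/n. Asymptotically E[X] ~ (c³/6)·n^{3(1−α)} = (7³/6)·n^{1} → ∞; triangles are abundant w.h.p.

E[X] ≈ 7146.7266; in regime p = Θ(1/n^{2/3}) E[X] diverges (above the triangle threshold p ~ 1/n).


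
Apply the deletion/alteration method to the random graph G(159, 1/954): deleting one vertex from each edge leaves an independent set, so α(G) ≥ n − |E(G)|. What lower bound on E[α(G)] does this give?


E[|E(G)|] = C(159, 2)·p = 12561 · (1/954) = 79/6.
E[α(G)] ≥ n − E[|E(G)|] = 159 − 79/6 = 875/6.
Numerically: ≈ 145.8333.
(This is only a lower bound; the true E[α(G)] may be larger.)

E[α(G)] ≥ 875/6 ≈ 145.8333.


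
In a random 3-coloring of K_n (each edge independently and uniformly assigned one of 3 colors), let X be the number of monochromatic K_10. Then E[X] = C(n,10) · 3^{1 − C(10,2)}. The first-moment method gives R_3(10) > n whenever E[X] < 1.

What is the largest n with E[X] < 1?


We need C(n, 10) · 3^{1 − 45} < 1, i.e. C(n, 10) < 3^{45 − 1} = 984770902183611232881.
Check values of n near the boundary:
  n = 570: C(570, 10) = 921524823451961408691; 921524823451961408691 < 984770902183611232881? YES
  n = 571: C(571, 10) = 937951290893172842001; 937951290893172842001 < 984770902183611232881? YES
  n = 572: C(572, 10) = 954640815642161682606; 954640815642161682606 < 984770902183611232881? YES
  n = 573: C(573, 10) = 971597135635805762226; 971597135635805762226 < 984770902183611232881? YES
  n = 574: C(574, 10) = 988824035203816502691; 988824035203816502691 < 984770902183611232881? NO
  n = 575: C(575, 10) = 1006325345561406175305; 1006325345561406175305 < 984770902183611232881? NO
  n = 576: C(576, 10) = 1024104945306307344480; 1024104945306307344480 < 984770902183611232881? NO
The largest n with C(n, 10) < 984770902183611232881 is n = 573 (where E[X] = 35985079097622435638/36472996377170786403 ≈ 0.98662). Hence R_3(10) > 573, i.e. R_3(10) ≥ 574.

Largest n = 573; hence R_3(10) > 573.


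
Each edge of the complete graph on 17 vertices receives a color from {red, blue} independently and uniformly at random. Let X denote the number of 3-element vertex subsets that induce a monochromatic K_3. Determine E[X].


Let X = Σ_S X_S over the C(17, 3) = 680 subsets S of size 3, where X_S = 1 if the K_3 on S is monochromatic.
For a fixed S, the K_3 on S has C(3, 2) = 3 edges. P[all 3 edges red] = (1/2)^3, and likewise for blue, so P[monochromatic] = 2·(1/2)^3 = 2^{1 − 3} = 1/4.
By linearity of expectation: E[X] = C(17, 3) · 2^{1 − 3} = 680 · 1/4 = 170.
Numerically: E[X] ≈ 170.00000.

E[X] = C(17,3)·2^(1−C(3,2)) = 170 ≈ 170.00000.


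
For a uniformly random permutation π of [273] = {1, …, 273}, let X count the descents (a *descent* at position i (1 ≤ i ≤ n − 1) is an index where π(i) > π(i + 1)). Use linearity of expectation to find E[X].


Write X = Σ X_I over i = 1, …, 272, with X_I the indicator of one descent.
There are 272 indicators.
For each fixed i, the pair (π(i), π(i+1)) is a uniformly random ordered pair of distinct values from {1, …, 273}; by symmetry P[π(i) > π(i+1)] = 1/2.
By linearity: E[X] = 272 · (1/2) = (273 − 1) · (1/2) = 136 ≈ 136.000.

E[X] = 136 = 136.000.


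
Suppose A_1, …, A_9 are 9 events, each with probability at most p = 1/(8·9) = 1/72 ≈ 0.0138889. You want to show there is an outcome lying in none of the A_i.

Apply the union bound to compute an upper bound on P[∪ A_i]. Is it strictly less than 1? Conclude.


Union bound: P[∪_{i=1}^{9} A_i] ≤ Σ_i P[A_i] ≤ 9·p = 9·(1/72) = 1/8.
Numerically: 1/8 ≈ 0.1250000.
Is 1/8 < 1? YES.
Since P[∪ A_i] ≤ 1/8 < 1, the complement has P[∩ A_i^c] ≥ 1 − 1/8 = 7/8 > 0, so some outcome avoids every A_i.

9·p = 1/8 ≈ 0.1250000; existence CERTIFIED by the union bound.


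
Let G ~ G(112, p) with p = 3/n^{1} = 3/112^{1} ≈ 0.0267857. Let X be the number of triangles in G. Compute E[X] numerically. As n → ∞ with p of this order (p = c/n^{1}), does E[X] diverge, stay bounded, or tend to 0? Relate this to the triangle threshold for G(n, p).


Number of potential triangles: C(112, 3) = 227920.
Each occurs with probability p³ ≈ (0.0267857)³ ≈ 1.92180667e-05.
By linearity: E[X] = C(112, 3)·p³ ≈ 227920 · 1.92180667e-05 ≈ 4.380182.
Here α = 1, so p = 3/n is exactly at the triangle threshold p ~ 1/n. Asymptotically E[X] → c³/6 = 3³/6 = 9/2 ≈ 4.500000, a bounded constant. In this regime the triangle count is asymptotically Poisson(c³/6).

E[X] ≈ 4.380182; in regime p = Θ(1/n^{1}) E[X] stays bounded (at the triangle threshold p ~ 1/n).


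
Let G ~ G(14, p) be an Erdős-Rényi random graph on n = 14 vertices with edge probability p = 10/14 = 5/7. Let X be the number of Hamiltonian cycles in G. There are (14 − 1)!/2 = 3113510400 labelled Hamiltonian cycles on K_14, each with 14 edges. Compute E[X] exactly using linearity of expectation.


K_14 has (14 − 1)!/2 = 3113510400 labelled Hamiltonian cycles.
For each such Hamiltonian cycle H, let X_H = 1 if all 14 edges of H are present in G. Then P[X_H = 1] = p^{14} = (5/7)^{14} = 6103515625/678223072849.
By linearity: E[X] = Σ_H E[X_H] = 3113510400 · p^{14} = 3113510400 · 6103515625/678223072849 = 2714765625000000000/96889010407.
Numerically: E[X] ≈ 2.8e+07.

E[X] = 3113510400 · (5/7)^{14} = 2714765625000000000/96889010407 ≈ 2.8e+07.


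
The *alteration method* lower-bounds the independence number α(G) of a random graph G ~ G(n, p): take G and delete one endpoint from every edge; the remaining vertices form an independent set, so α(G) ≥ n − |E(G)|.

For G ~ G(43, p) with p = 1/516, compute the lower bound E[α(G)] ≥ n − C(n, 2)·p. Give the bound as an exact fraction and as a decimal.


E[|E(G)|] = C(43, 2)·p = 903 · (1/516) = 7/4.
E[α(G)] ≥ n − E[|E(G)|] = 43 − 7/4 = 165/4.
Numerically: ≈ 41.25000.
(This is only a lower bound; the true E[α(G)] may be larger.)

E[α(G)] ≥ 165/4 ≈ 41.25000.


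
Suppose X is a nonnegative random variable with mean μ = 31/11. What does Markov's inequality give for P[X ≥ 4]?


μ = E[X] = 31/11, a = 4.
Markov: P[X ≥ 4] ≤ μ/a = (31/11)/4 = 31/44.
Numerically: ≈ 0.705.
(Since a = 4 > μ = 2.818, the bound 31/44 is < 1 and informative.)

P[X ≥ 4] ≤ 31/44 ≈ 0.705.


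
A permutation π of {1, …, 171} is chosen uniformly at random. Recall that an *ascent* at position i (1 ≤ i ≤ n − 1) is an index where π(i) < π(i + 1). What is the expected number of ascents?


Write X = Σ X_I over i = 1, …, 170, with X_I the indicator of one ascent.
There are 170 indicators.
For each fixed i, the pair (π(i), π(i+1)) is a uniformly random ordered pair of distinct values from {1, …, 171}; by symmetry P[π(i) < π(i+1)] = 1/2.
By linearity: E[X] = 170 · (1/2) = (171 − 1) · (1/2) = 85 ≈ 85.00000.

E[X] = 85 = 85.00000.


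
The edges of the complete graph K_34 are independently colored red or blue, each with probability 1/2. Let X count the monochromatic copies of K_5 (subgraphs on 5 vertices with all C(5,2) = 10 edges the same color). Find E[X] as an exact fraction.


Let X = Σ_S X_S over the C(34, 5) = 278256 subsets S of size 5, where X_S = 1 if the K_5 on S is monochromatic.
For a fixed S, the K_5 on S has C(5, 2) = 10 edges. P[all 10 edges red] = (1/2)^10, and likewise for blue, so P[monochromatic] = 2·(1/2)^10 = 2^{1 − 10} = 1/512.
By linearity: E[X] = C(34, 5) · 2^{1 − 10} = 278256 · 1/512 = 17391/32.
Numerically: E[X] ≈ 543.4688.

E[X] = C(34,5)·2^(1−C(5,2)) = 17391/32 ≈ 543.4688.


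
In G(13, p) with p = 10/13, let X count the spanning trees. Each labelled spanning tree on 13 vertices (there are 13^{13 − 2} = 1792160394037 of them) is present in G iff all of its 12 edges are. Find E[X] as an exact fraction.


K_13 has 13^{13 − 2} = 1792160394037 labelled spanning trees.
For each such spanning tree H, let X_H = 1 if all 12 edges of H are present in G. Then P[X_H = 1] = p^{12} = (10/13)^{12} = 1000000000000/23298085122481.
By linearity: E[X] = Σ_H E[X_H] = 1792160394037 · p^{12} = 1792160394037 · 1000000000000/23298085122481 = 1000000000000/13.
Numerically: E[X] ≈ 7.692e+10.

E[X] = 1792160394037 · (10/13)^{12} = 1000000000000/13 ≈ 7.692e+10.


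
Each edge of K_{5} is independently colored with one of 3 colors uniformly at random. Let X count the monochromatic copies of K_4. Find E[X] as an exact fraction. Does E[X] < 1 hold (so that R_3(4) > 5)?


E[X] = C(5, 4) · 3^{1 − 6} = 5 · 3^{−5} = 5/243.
As a reduced fraction: E[X] = 5/243 ≈ 0.0205761.
Is E[X] < 1? YES.
Since E[X] < 1, there exists a 3-coloring of K_{5} with no monochromatic K_4; hence R_3(4) > 5.

E[X] = 5/243 ≈ 0.0205761; E[X] < 1, so R_3(4) > 5.


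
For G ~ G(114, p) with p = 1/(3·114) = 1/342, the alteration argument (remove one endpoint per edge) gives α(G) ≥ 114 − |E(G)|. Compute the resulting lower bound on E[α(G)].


E[|E(G)|] = C(114, 2)·p = 6441 · (1/342) = 113/6.
E[α(G)] ≥ n − E[|E(G)|] = 114 − 113/6 = 571/6.
Numerically: ≈ 95.167.
(This is only a lower bound; the true E[α(G)] may be larger.)

E[α(G)] ≥ 571/6 ≈ 95.167.


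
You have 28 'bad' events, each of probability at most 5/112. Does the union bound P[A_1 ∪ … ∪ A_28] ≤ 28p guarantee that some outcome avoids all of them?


Union bound: P[∪_{i=1}^{28} A_i] ≤ Σ_i P[A_i] ≤ 28·p = 28·(5/112) = 5/4.
Numerically: 5/4 ≈ 1.250000.
Is 5/4 < 1? NO.
Since the bound 5/4 is ≥ 1, the union bound is uninformative here; it does NOT by itself certify existence.

28·p = 5/4 ≈ 1.250000; existence NOT certified by the union bound.


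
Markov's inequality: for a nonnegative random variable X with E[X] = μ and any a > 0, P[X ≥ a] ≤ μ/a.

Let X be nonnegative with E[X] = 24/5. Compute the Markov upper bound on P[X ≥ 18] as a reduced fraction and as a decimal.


μ = E[X] = 24/5, a = 18.
Markov: P[X ≥ 18] ≤ μ/a = (24/5)/18 = 4/15.
Numerically: ≈ 0.26667.
(Since a = 18 > μ = 4.80000, the bound 4/15 is < 1 and informative.)

P[X ≥ 18] ≤ 4/15 ≈ 0.26667.


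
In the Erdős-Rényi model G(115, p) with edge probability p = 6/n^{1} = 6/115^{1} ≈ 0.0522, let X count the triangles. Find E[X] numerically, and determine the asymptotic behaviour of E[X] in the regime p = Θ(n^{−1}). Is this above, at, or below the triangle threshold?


Number of potential triangles: C(115, 3) = 246905.
Each occurs with probability p³ ≈ (0.0522)³ ≈ 1.42024e-04.
By linearity: E[X] = C(115, 3)·p³ ≈ 246905 · 1.42024e-04 ≈ 35.066.
Here α = 1, so p = 6/n is exactly at the triangle threshold p ~ 1/n. Asymptotically E[X] → c³/6 = 6³/6 = 36 ≈ 36.000, a bounded constant. In this regime the triangle count is asymptotically Poisson(c³/6).

E[X] ≈ 35.066; in regime p = Θ(1/n^{1}) E[X] stays bounded (at the triangle threshold p ~ 1/n).


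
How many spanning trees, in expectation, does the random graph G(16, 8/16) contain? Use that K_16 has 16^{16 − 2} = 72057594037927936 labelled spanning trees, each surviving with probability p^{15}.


K_16 has 16^{16 − 2} = 72057594037927936 labelled spanning trees.
For each such spanning tree H, let X_H = 1 if all 15 edges of H are present in G. Then P[X_H = 1] = p^{15} = (1/2)^{15} = 1/32768.
Summing the indicators: E[X] = Σ_H E[X_H] = 72057594037927936 · p^{15} = 72057594037927936 · 1/32768 = 2199023255552.
Numerically: E[X] ≈ 2.199e+12.

E[X] = 72057594037927936 · (1/2)^{15} = 2199023255552 ≈ 2.199e+12.


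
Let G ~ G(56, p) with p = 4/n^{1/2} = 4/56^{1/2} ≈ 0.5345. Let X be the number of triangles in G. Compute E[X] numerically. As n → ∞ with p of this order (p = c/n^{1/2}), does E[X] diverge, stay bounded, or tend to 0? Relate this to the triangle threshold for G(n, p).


Number of potential triangles: C(56, 3) = 27720.
Each occurs with probability p³ ≈ (0.5345)³ ≈ 1.527207e-01.
By linearity: E[X] = C(56, 3)·p³ ≈ 27720 · 1.527207e-01 ≈ 4233.4181.
Since α = 1/2 < 1, p = c/n^{1/2} ≫ 1/n is above the triangle threshold p ~ 1/n. Asymptotically E[X] ~ (c³/6)·n^{3(1−α)} = (4³/6)·n^{1.5} → ∞; triangles are abundant w.h.p.

E[X] ≈ 4233.4181; in regime p = Θ(1/n^{1/2}) E[X] diverges (above the triangle threshold p ~ 1/n).


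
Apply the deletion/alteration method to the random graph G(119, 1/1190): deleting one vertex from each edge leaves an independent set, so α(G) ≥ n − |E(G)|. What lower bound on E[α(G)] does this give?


E[|E(G)|] = C(119, 2)·p = 7021 · (1/1190) = 59/10.
E[α(G)] ≥ n − E[|E(G)|] = 119 − 59/10 = 1131/10.
Numerically: ≈ 113.1000.
(This is only a lower bound; the true E[α(G)] may be larger.)

E[α(G)] ≥ 1131/10 ≈ 113.1000.


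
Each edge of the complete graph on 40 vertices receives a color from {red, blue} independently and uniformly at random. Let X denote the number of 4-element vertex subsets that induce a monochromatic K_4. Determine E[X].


Let X = Σ_S X_S over the C(40, 4) = 91390 subsets S of size 4, where X_S = 1 if the K_4 on S is monochromatic.
For a fixed S, the K_4 on S has C(4, 2) = 6 edges. P[all 6 edges red] = (1/2)^6, and likewise for blue, so P[monochromatic] = 2·(1/2)^6 = 2^{1 − 6} = 1/32.
Summing: E[X] = C(40, 4) · 2^{1 − 6} = 91390 · 1/32 = 45695/16.
Numerically: E[X] ≈ 2855.938.

E[X] = C(40,4)·2^(1−C(4,2)) = 45695/16 ≈ 2855.938.


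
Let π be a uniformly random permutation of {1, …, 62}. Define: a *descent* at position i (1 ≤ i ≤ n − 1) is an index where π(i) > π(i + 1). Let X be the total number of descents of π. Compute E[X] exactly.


Write X = Σ X_I over i = 1, …, 61, with X_I the indicator of one descent.
There are 61 indicators.
For each fixed i, the pair (π(i), π(i+1)) is a uniformly random ordered pair of distinct values from {1, …, 62}; by symmetry P[π(i) > π(i+1)] = 1/2.
By linearity: E[X] = 61 · (1/2) = (62 − 1) · (1/2) = 61/2 ≈ 30.5000.

E[X] = 61/2 = 30.5000.


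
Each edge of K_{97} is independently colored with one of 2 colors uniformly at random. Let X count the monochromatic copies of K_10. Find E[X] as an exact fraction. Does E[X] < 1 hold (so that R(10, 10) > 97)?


E[X] = C(97, 10) · 2^{1 − 45} = 12576469727536 · 2^{−44} = 12576469727536/17592186044416.
As a reduced fraction: E[X] = 786029357971/1099511627776 ≈ 0.7148895.
Is E[X] < 1? YES.
Since E[X] < 1, there exists a 2-coloring of K_{97} with no monochromatic K_10; hence R(10, 10) > 97.

E[X] = 786029357971/1099511627776 ≈ 0.7148895; E[X] < 1, so R(10, 10) > 97.


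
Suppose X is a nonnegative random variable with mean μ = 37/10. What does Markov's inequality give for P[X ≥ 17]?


μ = E[X] = 37/10, a = 17.
Markov: P[X ≥ 17] ≤ μ/a = (37/10)/17 = 37/170.
Numerically: ≈ 0.218.
(Since a = 17 > μ = 3.700, the bound 37/170 is < 1 and informative.)

P[X ≥ 17] ≤ 37/170 ≈ 0.218.


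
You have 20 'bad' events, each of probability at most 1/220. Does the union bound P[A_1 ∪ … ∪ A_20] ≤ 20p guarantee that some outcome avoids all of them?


Union bound: P[∪_{i=1}^{20} A_i] ≤ Σ_i P[A_i] ≤ 20·p = 20·(1/220) = 1/11.
Numerically: 1/11 ≈ 0.091.
Is 1/11 < 1? YES.
Since P[∪ A_i] ≤ 1/11 < 1, the complement has P[∩ A_i^c] ≥ 1 − 1/11 = 10/11 > 0, so some outcome avoids every A_i.

20·p = 1/11 ≈ 0.091; existence CERTIFIED by the union bound.


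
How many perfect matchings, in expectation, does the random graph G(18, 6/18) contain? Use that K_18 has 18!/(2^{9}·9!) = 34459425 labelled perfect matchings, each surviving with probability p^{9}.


K_18 has 18!/(2^{9}·9!) = 34459425 labelled perfect matchings.
For each such perfect matching H, let X_H = 1 if all 9 edges of H are present in G. Then P[X_H = 1] = p^{9} = (1/3)^{9} = 1/19683.
Summing the indicators: E[X] = Σ_H E[X_H] = 34459425 · p^{9} = 34459425 · 1/19683 = 425425/243.
Numerically: E[X] ≈ 1750.7.

E[X] = 34459425 · (1/3)^{9} = 425425/243 ≈ 1750.7.


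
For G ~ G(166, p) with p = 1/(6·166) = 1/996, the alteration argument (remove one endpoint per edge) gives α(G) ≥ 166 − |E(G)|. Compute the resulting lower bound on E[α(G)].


E[|E(G)|] = C(166, 2)·p = 13695 · (1/996) = 55/4.
E[α(G)] ≥ n − E[|E(G)|] = 166 − 55/4 = 609/4.
Numerically: ≈ 152.2500.
(This is only a lower bound; the true E[α(G)] may be larger.)

E[α(G)] ≥ 609/4 ≈ 152.2500.


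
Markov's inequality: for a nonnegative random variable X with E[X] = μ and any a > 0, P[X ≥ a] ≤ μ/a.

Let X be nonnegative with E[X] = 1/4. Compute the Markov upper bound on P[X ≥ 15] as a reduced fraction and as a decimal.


μ = E[X] = 1/4, a = 15.
Markov: P[X ≥ 15] ≤ μ/a = (1/4)/15 = 1/60.
Numerically: ≈ 0.016667.
(Since a = 15 > μ = 0.250000, the bound 1/60 is < 1 and informative.)

P[X ≥ 15] ≤ 1/60 ≈ 0.016667.


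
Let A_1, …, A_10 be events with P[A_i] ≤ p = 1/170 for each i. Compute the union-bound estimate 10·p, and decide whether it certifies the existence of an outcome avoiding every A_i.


Union bound: P[∪_{i=1}^{10} A_i] ≤ Σ_i P[A_i] ≤ 10·p = 10·(1/170) = 1/17.
Numerically: 1/17 ≈ 0.0588.
Is 1/17 < 1? YES.
Since P[∪ A_i] ≤ 1/17 < 1, the complement has P[∩ A_i^c] ≥ 1 − 1/17 = 16/17 > 0, so some outcome avoids every A_i.

10·p = 1/17 ≈ 0.0588; existence CERTIFIED by the union bound.


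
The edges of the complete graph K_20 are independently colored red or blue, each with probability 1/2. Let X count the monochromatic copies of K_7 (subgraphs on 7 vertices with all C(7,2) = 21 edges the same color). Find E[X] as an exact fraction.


Let X = Σ_S X_S over the C(20, 7) = 77520 subsets S of size 7, where X_S = 1 if the K_7 on S is monochromatic.
For a fixed S, the K_7 on S has C(7, 2) = 21 edges. P[all 21 edges red] = (1/2)^21, and likewise for blue, so P[monochromatic] = 2·(1/2)^21 = 2^{1 − 21} = 1/1048576.
By linearity: E[X] = C(20, 7) · 2^{1 − 21} = 77520 · 1/1048576 = 4845/65536.
Numerically: E[X] ≈ 0.074.

E[X] = C(20,7)·2^(1−C(7,2)) = 4845/65536 ≈ 0.074.


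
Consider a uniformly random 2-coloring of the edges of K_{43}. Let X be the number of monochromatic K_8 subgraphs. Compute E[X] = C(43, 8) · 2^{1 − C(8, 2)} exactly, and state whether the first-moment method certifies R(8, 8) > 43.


E[X] = C(43, 8) · 2^{1 − 28} = 145008513 · 2^{−27} = 145008513/134217728.
As a reduced fraction: E[X] = 145008513/134217728 ≈ 1.0803976.
Is E[X] < 1? NO.
Since E[X] ≥ 1, the first-moment bound is inconclusive at n = 43; it does NOT by itself certify R(8, 8) > 43.

E[X] = 145008513/134217728 ≈ 1.0803976; E[X] ≥ 1; first-moment method inconclusive here.


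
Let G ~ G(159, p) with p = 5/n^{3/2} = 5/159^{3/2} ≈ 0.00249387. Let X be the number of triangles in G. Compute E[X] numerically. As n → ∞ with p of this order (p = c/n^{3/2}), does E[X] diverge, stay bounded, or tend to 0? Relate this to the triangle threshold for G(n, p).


Number of potential triangles: C(159, 3) = 657359.
Each occurs with probability p³ ≈ (0.00249387)³ ≈ 1.55103984e-08.
By linearity: E[X] = C(159, 3)·p³ ≈ 657359 · 1.55103984e-08 ≈ 0.010196.
Since α = 3/2 > 1, p = c/n^{3/2} = o(1/n) is below the triangle threshold p ~ 1/n. Asymptotically E[X] ~ (c³/6)·n^{3(1−α)} = (5³/6)·n^{-1.5} → 0, so by Markov's inequality G has no triangles w.h.p.

E[X] ≈ 0.010196; in regime p = Θ(1/n^{3/2}) E[X] tends to 0 (below the triangle threshold p ~ 1/n).


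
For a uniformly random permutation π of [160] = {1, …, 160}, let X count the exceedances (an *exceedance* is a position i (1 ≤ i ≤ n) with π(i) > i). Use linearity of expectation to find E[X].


Write X = Σ_{i=1}^{160} X_i, where X_i = 1_{π(i) > i}.
For each fixed i, π(i) is uniform over {1, …, 160} (marginal of a uniform permutation), so P[π(i) > i] = (n − i)/n. Summing: Σ_{i=1}^{160} (n − i)/n = (0 + 1 + … + 159)/160 = 160(160 − 1)/(2·160) = (160 − 1)/2.
Hence E[X] = Σ_{i=1}^{160} (160 − i)/160 = 159/2 ≈ 79.500000.

E[X] = 159/2 = 79.500000.


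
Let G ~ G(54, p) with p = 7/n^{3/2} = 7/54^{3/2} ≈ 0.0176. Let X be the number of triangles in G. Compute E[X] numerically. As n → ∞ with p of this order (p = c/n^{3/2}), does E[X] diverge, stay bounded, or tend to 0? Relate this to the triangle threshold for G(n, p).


Number of potential triangles: C(54, 3) = 24804.
Each occurs with probability p³ ≈ (0.0176)³ ≈ 5.48937e-06.
By linearity: E[X] = C(54, 3)·p³ ≈ 24804 · 5.48937e-06 ≈ 0.136.
Since α = 3/2 > 1, p = c/n^{3/2} = o(1/n) is below the triangle threshold p ~ 1/n. Asymptotically E[X] ~ (c³/6)·n^{3(1−α)} = (7³/6)·n^{-1.5} → 0, so by Markov's inequality G has no triangles w.h.p.

E[X] ≈ 0.136; in regime p = Θ(1/n^{3/2}) E[X] tends to 0 (below the triangle threshold p ~ 1/n).


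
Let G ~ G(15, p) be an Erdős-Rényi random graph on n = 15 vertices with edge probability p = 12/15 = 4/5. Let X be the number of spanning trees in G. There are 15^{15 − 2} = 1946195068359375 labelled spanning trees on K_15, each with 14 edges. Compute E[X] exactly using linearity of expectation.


K_15 has 15^{15 − 2} = 1946195068359375 labelled spanning trees.
For each such spanning tree H, let X_H = 1 if all 14 edges of H are present in G. Then P[X_H = 1] = p^{14} = (4/5)^{14} = 268435456/6103515625.
Summing the indicators: E[X] = Σ_H E[X_H] = 1946195068359375 · p^{14} = 1946195068359375 · 268435456/6103515625 = 427972821516288/5.
Numerically: E[X] ≈ 8.56e+13.

E[X] = 1946195068359375 · (4/5)^{14} = 427972821516288/5 ≈ 8.56e+13.
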